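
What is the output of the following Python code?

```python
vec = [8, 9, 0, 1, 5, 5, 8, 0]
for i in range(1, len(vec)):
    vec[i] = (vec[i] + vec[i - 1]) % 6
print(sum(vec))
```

27

i=1: vec[1] = (9+8)%6 = 5 → [8, 5, 0, 1, 5, 5, 8, 0]
i=2: vec[2] = (0+5)%6 = 5 → [8, 5, 5, 1, 5, 5, 8, 0]
i=3: vec[3] = (1+5)%6 = 0 → [8, 5, 5, 0, 5, 5, 8, 0]
i=4: vec[4] = (5+0)%6 = 5 → [8, 5, 5, 0, 5, 5, 8, 0]
i=5: vec[5] = (5+5)%6 = 4 → [8, 5, 5, 0, 5, 4, 8, 0]
i=6: vec[6] = (8+4)%6 = 0 → [8, 5, 5, 0, 5, 4, 0, 0]
i=7: vec[7] = (0+0)%6 = 0 → [8, 5, 5, 0, 5, 4, 0, 0]
sum = 27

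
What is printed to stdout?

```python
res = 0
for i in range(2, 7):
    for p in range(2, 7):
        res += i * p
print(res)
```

400

i=2,p=2: res = 0+4 = 4
i=2,p=3: res = 4+6 = 10
i=2,p=4: res = 10+8 = 18
i=2,p=5: res = 18+10 = 28
i=2,p=6: res = 28+12 = 40
i=3,p=2: res = 40+6 = 46
i=3,p=3: res = 46+9 = 55
i=3,p=4: res = 55+12 = 67
i=3,p=5: res = 67+15 = 82
i=3,p=6: res = 82+18 = 100
i=4,p=2: res = 100+8 = 108
i=4,p=3: res = 108+12 = 120
i=4,p=4: res = 120+16 = 136
i=4,p=5: res = 136+20 = 156
i=4,p=6: res = 156+24 = 180
i=5,p=2: res = 180+10 = 190
i=5,p=3: res = 190+15 = 205
i=5,p=4: res = 205+20 = 225
i=5,p=5: res = 225+25 = 250
i=5,p=6: res = 250+30 = 280
i=6,p=2: res = 280+12 = 292
i=6,p=3: res = 292+18 = 310
i=6,p=4: res = 310+24 = 334
i=6,p=5: res = 334+30 = 364
i=6,p=6: res = 364+36 = 400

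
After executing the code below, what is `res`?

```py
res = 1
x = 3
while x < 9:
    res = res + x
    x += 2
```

x=3: res = 1+3 = 4
x=5: res = 4+5 = 9
x=7: res = 9+7 = 16

16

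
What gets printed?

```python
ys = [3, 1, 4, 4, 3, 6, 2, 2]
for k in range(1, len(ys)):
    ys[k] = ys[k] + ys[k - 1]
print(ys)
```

k=1: ys[1] = 1+3 = 4 → [3, 4, 4, 4, 3, 6, 2, 2]
k=2: ys[2] = 4+4 = 8 → [3, 4, 8, 4, 3, 6, 2, 2]
k=3: ys[3] = 4+8 = 12 → [3, 4, 8, 12, 3, 6, 2, 2]
k=4: ys[4] = 3+12 = 15 → [3, 4, 8, 12, 15, 6, 2, 2]
k=5: ys[5] = 6+15 = 21 → [3, 4, 8, 12, 15, 21, 2, 2]
k=6: ys[6] = 2+21 = 23 → [3, 4, 8, 12, 15, 21, 23, 2]
k=7: ys[7] = 2+23 = 25 → [3, 4, 8, 12, 15, 21, 23, 25]

[3, 4, 8, 12, 15, 21, 23, 25]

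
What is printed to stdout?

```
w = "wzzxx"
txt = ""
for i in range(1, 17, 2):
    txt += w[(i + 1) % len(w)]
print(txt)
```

i=1: add w[2]='z' → 'z'
i=3: add w[4]='x' → 'zx'
i=5: add w[1]='z' → 'zxz'
i=7: add w[3]='x' → 'zxzx'
i=9: add w[0]='w' → 'zxzxw'
i=11: add w[2]='z' → 'zxzxwz'
i=13: add w[4]='x' → 'zxzxwzx'
i=15: add w[1]='z' → 'zxzxwzxz'

zxzxwzxz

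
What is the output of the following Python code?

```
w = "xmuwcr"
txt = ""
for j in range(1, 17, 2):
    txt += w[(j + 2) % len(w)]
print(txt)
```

j=1: add w[3]='w' → 'w'
j=3: add w[5]='r' → 'wr'
j=5: add w[1]='m' → 'wrm'
j=7: add w[3]='w' → 'wrmw'
j=9: add w[5]='r' → 'wrmwr'
j=11: add w[1]='m' → 'wrmwrm'
j=13: add w[3]='w' → 'wrmwrmw'
j=15: add w[5]='r' → 'wrmwrmwr'

wrmwrmwr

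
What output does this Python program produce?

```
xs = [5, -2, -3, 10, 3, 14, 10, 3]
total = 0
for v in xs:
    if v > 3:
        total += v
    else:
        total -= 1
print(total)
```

35

v=5: >3, total = 0+5 = 5
v=-2: not >3, total = 5-1 = 4
v=-3: not >3, total = 4-1 = 3
v=10: >3, total = 3+10 = 13
v=3: not >3, total = 13-1 = 12
v=14: >3, total = 12+14 = 26
v=10: >3, total = 26+10 = 36
v=3: not >3, total = 36-1 = 35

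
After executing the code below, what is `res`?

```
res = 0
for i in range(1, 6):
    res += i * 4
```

i=1: res = 0+1*4 = 4
i=2: res = 4+2*4 = 12
i=3: res = 12+3*4 = 24
i=4: res = 24+4*4 = 40
i=5: res = 40+5*4 = 60

60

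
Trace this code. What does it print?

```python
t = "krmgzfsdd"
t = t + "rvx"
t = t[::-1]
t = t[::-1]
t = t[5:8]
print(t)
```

fsd

+ 'rvx' → 'krmgzfsddrvx'
reverse → 'xvrddsfzgmrk'
reverse → 'krmgzfsddrvx'
slice [5:8] → 'fsd'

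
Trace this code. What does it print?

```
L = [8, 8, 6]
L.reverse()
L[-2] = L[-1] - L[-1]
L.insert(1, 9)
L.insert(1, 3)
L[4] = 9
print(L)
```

[6, 3, 9, 0, 9]

reverse → [6, 8, 8]
L[-2] = L[-1]-L[-1] = 8-8 = 0 → [6, 0, 8]
insert 9 at 1 → [6, 9, 0, 8]
insert 3 at 1 → [6, 3, 9, 0, 8]
L[4] = 9 → [6, 3, 9, 0, 9]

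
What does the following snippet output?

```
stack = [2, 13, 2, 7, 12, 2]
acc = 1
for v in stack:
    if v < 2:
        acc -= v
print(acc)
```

v=2: not <2
v=13: not <2
v=2: not <2
v=7: not <2
v=12: not <2
v=2: not <2

1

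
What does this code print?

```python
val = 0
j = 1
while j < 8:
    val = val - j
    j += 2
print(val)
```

-16

j=1: val = 0-1 = -1
j=3: val = (-1)-3 = -4
j=5: val = (-4)-5 = -9
j=7: val = (-9)-7 = -16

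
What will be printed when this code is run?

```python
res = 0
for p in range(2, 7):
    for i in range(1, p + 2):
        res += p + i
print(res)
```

p=2,i=1: res = 0+3 = 3
p=2,i=2: res = 3+4 = 7
p=2,i=3: res = 7+5 = 12
p=3,i=1: res = 12+4 = 16
p=3,i=2: res = 16+5 = 21
p=3,i=3: res = 21+6 = 27
p=3,i=4: res = 27+7 = 34
p=4,i=1: res = 34+5 = 39
p=4,i=2: res = 39+6 = 45
p=4,i=3: res = 45+7 = 52
p=4,i=4: res = 52+8 = 60
p=4,i=5: res = 60+9 = 69
p=5,i=1: res = 69+6 = 75
p=5,i=2: res = 75+7 = 82
p=5,i=3: res = 82+8 = 90
p=5,i=4: res = 90+9 = 99
p=5,i=5: res = 99+10 = 109
p=5,i=6: res = 109+11 = 120
p=6,i=1: res = 120+7 = 127
p=6,i=2: res = 127+8 = 135
p=6,i=3: res = 135+9 = 144
p=6,i=4: res = 144+10 = 154
p=6,i=5: res = 154+11 = 165
p=6,i=6: res = 165+12 = 177
p=6,i=7: res = 177+13 = 190

190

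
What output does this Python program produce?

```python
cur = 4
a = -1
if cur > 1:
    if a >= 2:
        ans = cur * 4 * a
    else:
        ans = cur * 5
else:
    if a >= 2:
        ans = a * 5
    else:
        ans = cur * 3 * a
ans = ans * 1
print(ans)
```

20

cur=4, a=-1
cur > 1 is True; a >= 2 is False
→ ans = cur * 5 = 20
ans = 20*1 = 20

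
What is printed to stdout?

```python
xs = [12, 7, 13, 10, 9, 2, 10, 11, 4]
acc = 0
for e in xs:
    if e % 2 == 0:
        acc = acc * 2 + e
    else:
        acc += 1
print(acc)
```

e=12: even, acc = 0*2+12 = 12
e=7: not even, acc = 12+1 = 13
e=13: not even, acc = 13+1 = 14
e=10: even, acc = 14*2+10 = 38
e=9: not even, acc = 38+1 = 39
e=2: even, acc = 39*2+2 = 80
e=10: even, acc = 80*2+10 = 170
e=11: not even, acc = 170+1 = 171
e=4: even, acc = 171*2+4 = 346

346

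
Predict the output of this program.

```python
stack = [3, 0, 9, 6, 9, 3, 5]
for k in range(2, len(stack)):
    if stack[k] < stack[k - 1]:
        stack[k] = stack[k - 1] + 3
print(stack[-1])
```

k=2: 9>=0, unchanged → [3, 0, 9, 6, 9, 3, 5]
k=3: 6<9, stack[3] = 9+3 = 12 → [3, 0, 9, 12, 9, 3, 5]
k=4: 9<12, stack[4] = 12+3 = 15 → [3, 0, 9, 12, 15, 3, 5]
k=5: 3<15, stack[5] = 15+3 = 18 → [3, 0, 9, 12, 15, 18, 5]
k=6: 5<18, stack[6] = 18+3 = 21 → [3, 0, 9, 12, 15, 18, 21]

21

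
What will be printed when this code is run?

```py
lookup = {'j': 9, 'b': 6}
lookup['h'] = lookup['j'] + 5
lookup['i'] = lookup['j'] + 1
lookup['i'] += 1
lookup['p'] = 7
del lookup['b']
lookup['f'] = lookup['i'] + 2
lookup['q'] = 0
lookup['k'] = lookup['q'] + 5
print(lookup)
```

{'j': 9, 'h': 14, 'i': 11, 'p': 7, 'f': 13, 'q': 0, 'k': 5}

lookup['h'] = lookup['j']+5 = 14 → {'j': 9, 'b': 6, 'h': 14}
lookup['i'] = lookup['j']+1 = 10 → {'j': 9, 'b': 6, 'h': 14, 'i': 10}
lookup['i'] = 10+1 = 11 → {'j': 9, 'b': 6, 'h': 14, 'i': 11}
lookup['p'] = 7 → {'j': 9, 'b': 6, 'h': 14, 'i': 11, 'p': 7}
del 'b' → {'j': 9, 'h': 14, 'i': 11, 'p': 7}
lookup['f'] = lookup['i']+2 = 13 → {'j': 9, 'h': 14, 'i': 11, 'p': 7, 'f': 13}
lookup['q'] = 0 → {'j': 9, 'h': 14, 'i': 11, 'p': 7, 'f': 13, 'q': 0}
lookup['k'] = lookup['q']+5 = 5 → {'j': 9, 'h': 14, 'i': 11, 'p': 7, 'f': 13, 'q': 0, 'k': 5}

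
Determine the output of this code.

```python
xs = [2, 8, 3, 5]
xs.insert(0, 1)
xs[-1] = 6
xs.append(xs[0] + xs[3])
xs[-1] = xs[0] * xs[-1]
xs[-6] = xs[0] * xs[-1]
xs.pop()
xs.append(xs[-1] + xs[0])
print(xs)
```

insert 1 at 0 → [1, 2, 8, 3, 5]
xs[-1] = 6 → [1, 2, 8, 3, 6]
append xs[0]+xs[3] = 1+3 = 4 → [1, 2, 8, 3, 6, 4]
xs[-1] = xs[0]*xs[-1] = 1*4 = 4 → [1, 2, 8, 3, 6, 4]
xs[-6] = xs[0]*xs[-1] = 1*4 = 4 → [4, 2, 8, 3, 6, 4]
pop() removes 4 → [4, 2, 8, 3, 6]
append xs[-1]+xs[0] = 6+4 = 10 → [4, 2, 8, 3, 6, 10]

[4, 2, 8, 3, 6, 10]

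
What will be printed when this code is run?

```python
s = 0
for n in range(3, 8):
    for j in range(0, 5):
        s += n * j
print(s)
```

250

n=3,j=0: s = 0+0 = 0
n=3,j=1: s = 0+3 = 3
n=3,j=2: s = 3+6 = 9
n=3,j=3: s = 9+9 = 18
n=3,j=4: s = 18+12 = 30
n=4,j=0: s = 30+0 = 30
n=4,j=1: s = 30+4 = 34
n=4,j=2: s = 34+8 = 42
n=4,j=3: s = 42+12 = 54
n=4,j=4: s = 54+16 = 70
n=5,j=0: s = 70+0 = 70
n=5,j=1: s = 70+5 = 75
n=5,j=2: s = 75+10 = 85
n=5,j=3: s = 85+15 = 100
n=5,j=4: s = 100+20 = 120
n=6,j=0: s = 120+0 = 120
n=6,j=1: s = 120+6 = 126
n=6,j=2: s = 126+12 = 138
n=6,j=3: s = 138+18 = 156
n=6,j=4: s = 156+24 = 180
n=7,j=0: s = 180+0 = 180
n=7,j=1: s = 180+7 = 187
n=7,j=2: s = 187+14 = 201
n=7,j=3: s = 201+21 = 222
n=7,j=4: s = 222+28 = 250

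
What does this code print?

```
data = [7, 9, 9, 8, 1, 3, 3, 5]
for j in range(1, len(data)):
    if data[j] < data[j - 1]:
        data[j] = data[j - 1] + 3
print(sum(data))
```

115

j=1: 9>=7, unchanged → [7, 9, 9, 8, 1, 3, 3, 5]
j=2: 9>=9, unchanged → [7, 9, 9, 8, 1, 3, 3, 5]
j=3: 8<9, data[3] = 9+3 = 12 → [7, 9, 9, 12, 1, 3, 3, 5]
j=4: 1<12, data[4] = 12+3 = 15 → [7, 9, 9, 12, 15, 3, 3, 5]
j=5: 3<15, data[5] = 15+3 = 18 → [7, 9, 9, 12, 15, 18, 3, 5]
j=6: 3<18, data[6] = 18+3 = 21 → [7, 9, 9, 12, 15, 18, 21, 5]
j=7: 5<21, data[7] = 21+3 = 24 → [7, 9, 9, 12, 15, 18, 21, 24]
sum = 115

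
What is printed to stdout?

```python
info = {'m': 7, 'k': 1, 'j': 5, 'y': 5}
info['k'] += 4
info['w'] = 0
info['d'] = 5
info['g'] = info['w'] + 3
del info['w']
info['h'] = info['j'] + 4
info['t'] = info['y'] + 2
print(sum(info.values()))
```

info['k'] = 1+4 = 5 → {'m': 7, 'k': 5, 'j': 5, 'y': 5}
info['w'] = 0 → {'m': 7, 'k': 5, 'j': 5, 'y': 5, 'w': 0}
info['d'] = 5 → {'m': 7, 'k': 5, 'j': 5, 'y': 5, 'w': 0, 'd': 5}
info['g'] = info['w']+3 = 3 → {'m': 7, 'k': 5, 'j': 5, 'y': 5, 'w': 0, 'd': 5, 'g': 3}
del 'w' → {'m': 7, 'k': 5, 'j': 5, 'y': 5, 'd': 5, 'g': 3}
info['h'] = info['j']+4 = 9 → {'m': 7, 'k': 5, 'j': 5, 'y': 5, 'd': 5, 'g': 3, 'h': 9}
info['t'] = info['y']+2 = 7 → {'m': 7, 'k': 5, 'j': 5, 'y': 5, 'd': 5, 'g': 3, 'h': 9, 't': 7}
sum of values = 46

46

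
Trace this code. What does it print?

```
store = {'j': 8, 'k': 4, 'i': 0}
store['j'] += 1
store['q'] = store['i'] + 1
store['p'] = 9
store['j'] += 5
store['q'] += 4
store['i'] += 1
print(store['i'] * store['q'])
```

5

store['j'] = 8+1 = 9 → {'j': 9, 'k': 4, 'i': 0}
store['q'] = store['i']+1 = 1 → {'j': 9, 'k': 4, 'i': 0, 'q': 1}
store['p'] = 9 → {'j': 9, 'k': 4, 'i': 0, 'q': 1, 'p': 9}
store['j'] = 9+5 = 14 → {'j': 14, 'k': 4, 'i': 0, 'q': 1, 'p': 9}
store['q'] = 1+4 = 5 → {'j': 14, 'k': 4, 'i': 0, 'q': 5, 'p': 9}
store['i'] = 0+1 = 1 → {'j': 14, 'k': 4, 'i': 1, 'q': 5, 'p': 9}
store['i']*store['q'] = 1*5 = 5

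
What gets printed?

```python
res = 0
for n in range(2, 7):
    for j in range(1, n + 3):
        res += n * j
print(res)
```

505

n=2,j=1: res = 0+2 = 2
n=2,j=2: res = 2+4 = 6
n=2,j=3: res = 6+6 = 12
n=2,j=4: res = 12+8 = 20
n=3,j=1: res = 20+3 = 23
n=3,j=2: res = 23+6 = 29
n=3,j=3: res = 29+9 = 38
n=3,j=4: res = 38+12 = 50
n=3,j=5: res = 50+15 = 65
n=4,j=1: res = 65+4 = 69
n=4,j=2: res = 69+8 = 77
n=4,j=3: res = 77+12 = 89
n=4,j=4: res = 89+16 = 105
n=4,j=5: res = 105+20 = 125
n=4,j=6: res = 125+24 = 149
n=5,j=1: res = 149+5 = 154
n=5,j=2: res = 154+10 = 164
n=5,j=3: res = 164+15 = 179
n=5,j=4: res = 179+20 = 199
n=5,j=5: res = 199+25 = 224
n=5,j=6: res = 224+30 = 254
n=5,j=7: res = 254+35 = 289
n=6,j=1: res = 289+6 = 295
n=6,j=2: res = 295+12 = 307
n=6,j=3: res = 307+18 = 325
n=6,j=4: res = 325+24 = 349
n=6,j=5: res = 349+30 = 379
n=6,j=6: res = 379+36 = 415
n=6,j=7: res = 415+42 = 457
n=6,j=8: res = 457+48 = 505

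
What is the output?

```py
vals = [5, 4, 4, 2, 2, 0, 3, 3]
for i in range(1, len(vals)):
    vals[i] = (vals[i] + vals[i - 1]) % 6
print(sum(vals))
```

29

i=1: vals[1] = (4+5)%6 = 3 → [5, 3, 4, 2, 2, 0, 3, 3]
i=2: vals[2] = (4+3)%6 = 1 → [5, 3, 1, 2, 2, 0, 3, 3]
i=3: vals[3] = (2+1)%6 = 3 → [5, 3, 1, 3, 2, 0, 3, 3]
i=4: vals[4] = (2+3)%6 = 5 → [5, 3, 1, 3, 5, 0, 3, 3]
i=5: vals[5] = (0+5)%6 = 5 → [5, 3, 1, 3, 5, 5, 3, 3]
i=6: vals[6] = (3+5)%6 = 2 → [5, 3, 1, 3, 5, 5, 2, 3]
i=7: vals[7] = (3+2)%6 = 5 → [5, 3, 1, 3, 5, 5, 2, 5]
sum = 29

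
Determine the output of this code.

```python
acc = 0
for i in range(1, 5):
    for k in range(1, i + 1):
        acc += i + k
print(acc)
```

50

i=1,k=1: acc = 0+2 = 2
i=2,k=1: acc = 2+3 = 5
i=2,k=2: acc = 5+4 = 9
i=3,k=1: acc = 9+4 = 13
i=3,k=2: acc = 13+5 = 18
i=3,k=3: acc = 18+6 = 24
i=4,k=1: acc = 24+5 = 29
i=4,k=2: acc = 29+6 = 35
i=4,k=3: acc = 35+7 = 42
i=4,k=4: acc = 42+8 = 50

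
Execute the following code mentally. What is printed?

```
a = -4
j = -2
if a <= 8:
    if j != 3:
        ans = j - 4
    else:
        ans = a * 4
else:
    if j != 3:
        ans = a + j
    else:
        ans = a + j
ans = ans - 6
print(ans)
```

a=-4, j=-2
a <= 8 is True; j != 3 is True
→ ans = j - 4 = -6
ans = (-6)-6 = -12

-12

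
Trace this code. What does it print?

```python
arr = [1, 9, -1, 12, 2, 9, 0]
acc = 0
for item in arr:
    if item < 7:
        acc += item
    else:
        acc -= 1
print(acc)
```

item=1: <7, acc = 0+1 = 1
item=9: not <7, acc = 1-1 = 0
item=-1: <7, acc = 0+(-1) = -1
item=12: not <7, acc = (-1)-1 = -2
item=2: <7, acc = (-2)+2 = 0
item=9: not <7, acc = 0-1 = -1
item=0: <7, acc = (-1)+0 = -1

-1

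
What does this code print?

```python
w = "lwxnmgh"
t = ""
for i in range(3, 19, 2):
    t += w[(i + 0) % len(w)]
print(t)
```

nglxmhwn

i=3: add w[3]='n' → 'n'
i=5: add w[5]='g' → 'ng'
i=7: add w[0]='l' → 'ngl'
i=9: add w[2]='x' → 'nglx'
i=11: add w[4]='m' → 'nglxm'
i=13: add w[6]='h' → 'nglxmh'
i=15: add w[1]='w' → 'nglxmhw'
i=17: add w[3]='n' → 'nglxmhwn'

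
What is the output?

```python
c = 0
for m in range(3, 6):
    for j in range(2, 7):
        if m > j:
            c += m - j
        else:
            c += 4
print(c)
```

m=3,j=2: 3>2, c = 0+1 = 1
m=3,j=3: not 3>3, c = 1+4 = 5
m=3,j=4: not 3>4, c = 5+4 = 9
m=3,j=5: not 3>5, c = 9+4 = 13
m=3,j=6: not 3>6, c = 13+4 = 17
m=4,j=2: 4>2, c = 17+2 = 19
m=4,j=3: 4>3, c = 19+1 = 20
m=4,j=4: not 4>4, c = 20+4 = 24
m=4,j=5: not 4>5, c = 24+4 = 28
m=4,j=6: not 4>6, c = 28+4 = 32
m=5,j=2: 5>2, c = 32+3 = 35
m=5,j=3: 5>3, c = 35+2 = 37
m=5,j=4: 5>4, c = 37+1 = 38
m=5,j=5: not 5>5, c = 38+4 = 42
m=5,j=6: not 5>6, c = 42+4 = 46

46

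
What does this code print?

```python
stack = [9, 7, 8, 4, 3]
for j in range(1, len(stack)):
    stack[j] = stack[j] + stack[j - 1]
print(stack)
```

j=1: stack[1] = 7+9 = 16 → [9, 16, 8, 4, 3]
j=2: stack[2] = 8+16 = 24 → [9, 16, 24, 4, 3]
j=3: stack[3] = 4+24 = 28 → [9, 16, 24, 28, 3]
j=4: stack[4] = 3+28 = 31 → [9, 16, 24, 28, 31]

[9, 16, 24, 28, 31]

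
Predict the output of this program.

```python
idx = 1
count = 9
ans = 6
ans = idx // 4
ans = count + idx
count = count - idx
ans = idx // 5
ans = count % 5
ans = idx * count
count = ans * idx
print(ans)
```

8

ans = 1//4 = 0
ans = 9+1 = 10
count = 9-1 = 8
ans = 1//5 = 0
ans = 8%5 = 3
ans = 1*8 = 8
count = 8*1 = 8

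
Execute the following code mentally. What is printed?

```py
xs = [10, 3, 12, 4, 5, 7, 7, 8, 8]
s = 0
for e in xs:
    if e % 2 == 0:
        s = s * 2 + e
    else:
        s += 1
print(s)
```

e=10: even, s = 0*2+10 = 10
e=3: not even, s = 10+1 = 11
e=12: even, s = 11*2+12 = 34
e=4: even, s = 34*2+4 = 72
e=5: not even, s = 72+1 = 73
e=7: not even, s = 73+1 = 74
e=7: not even, s = 74+1 = 75
e=8: even, s = 75*2+8 = 158
e=8: even, s = 158*2+8 = 324

324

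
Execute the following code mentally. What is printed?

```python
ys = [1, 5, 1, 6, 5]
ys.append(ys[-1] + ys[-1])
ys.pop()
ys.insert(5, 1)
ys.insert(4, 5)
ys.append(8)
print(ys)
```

append ys[-1]+ys[-1] = 5+5 = 10 → [1, 5, 1, 6, 5, 10]
pop() removes 10 → [1, 5, 1, 6, 5]
insert 1 at 5 → [1, 5, 1, 6, 5, 1]
insert 5 at 4 → [1, 5, 1, 6, 5, 5, 1]
append 8 → [1, 5, 1, 6, 5, 5, 1, 8]

[1, 5, 1, 6, 5, 5, 1, 8]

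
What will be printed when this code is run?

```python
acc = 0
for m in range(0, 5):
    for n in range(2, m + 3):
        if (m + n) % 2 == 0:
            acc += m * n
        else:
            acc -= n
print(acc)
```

m=0,n=2: even sum, acc = 0+0 = 0
m=1,n=2: odd sum, acc = 0-2 = -2
m=1,n=3: even sum, acc = (-2)+3 = 1
m=2,n=2: even sum, acc = 1+4 = 5
m=2,n=3: odd sum, acc = 5-3 = 2
m=2,n=4: even sum, acc = 2+8 = 10
m=3,n=2: odd sum, acc = 10-2 = 8
m=3,n=3: even sum, acc = 8+9 = 17
m=3,n=4: odd sum, acc = 17-4 = 13
m=3,n=5: even sum, acc = 13+15 = 28
m=4,n=2: even sum, acc = 28+8 = 36
m=4,n=3: odd sum, acc = 36-3 = 33
m=4,n=4: even sum, acc = 33+16 = 49
m=4,n=5: odd sum, acc = 49-5 = 44
m=4,n=6: even sum, acc = 44+24 = 68

68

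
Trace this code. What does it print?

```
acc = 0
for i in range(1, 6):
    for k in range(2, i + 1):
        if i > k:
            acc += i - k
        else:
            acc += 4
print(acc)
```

26

i=2,k=2: not 2>2, acc = 0+4 = 4
i=3,k=2: 3>2, acc = 4+1 = 5
i=3,k=3: not 3>3, acc = 5+4 = 9
i=4,k=2: 4>2, acc = 9+2 = 11
i=4,k=3: 4>3, acc = 11+1 = 12
i=4,k=4: not 4>4, acc = 12+4 = 16
i=5,k=2: 5>2, acc = 16+3 = 19
i=5,k=3: 5>3, acc = 19+2 = 21
i=5,k=4: 5>4, acc = 21+1 = 22
i=5,k=5: not 5>5, acc = 22+4 = 26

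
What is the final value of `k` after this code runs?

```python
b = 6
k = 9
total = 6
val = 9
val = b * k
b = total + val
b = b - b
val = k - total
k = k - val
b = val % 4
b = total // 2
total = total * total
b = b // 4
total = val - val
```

val = 6*9 = 54
b = 6+54 = 60
b = 60-60 = 0
val = 9-6 = 3
k = 9-3 = 6
b = 3%4 = 3
b = 6//2 = 3
total = 6*6 = 36
b = 3//4 = 0
total = 3-3 = 0

6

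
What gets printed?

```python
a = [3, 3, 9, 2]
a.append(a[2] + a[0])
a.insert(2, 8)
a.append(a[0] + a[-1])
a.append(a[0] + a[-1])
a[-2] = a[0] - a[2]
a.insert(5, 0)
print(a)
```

append a[2]+a[0] = 9+3 = 12 → [3, 3, 9, 2, 12]
insert 8 at 2 → [3, 3, 8, 9, 2, 12]
append a[0]+a[-1] = 3+12 = 15 → [3, 3, 8, 9, 2, 12, 15]
append a[0]+a[-1] = 3+15 = 18 → [3, 3, 8, 9, 2, 12, 15, 18]
a[-2] = a[0]-a[2] = 3-8 = -5 → [3, 3, 8, 9, 2, 12, -5, 18]
insert 0 at 5 → [3, 3, 8, 9, 2, 0, 12, -5, 18]

[3, 3, 8, 9, 2, 0, 12, -5, 18]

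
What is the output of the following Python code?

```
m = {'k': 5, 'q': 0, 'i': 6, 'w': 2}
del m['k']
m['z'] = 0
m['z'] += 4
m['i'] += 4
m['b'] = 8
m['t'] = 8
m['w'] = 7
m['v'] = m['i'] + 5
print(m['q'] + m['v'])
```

del 'k' → {'q': 0, 'i': 6, 'w': 2}
m['z'] = 0 → {'q': 0, 'i': 6, 'w': 2, 'z': 0}
m['z'] = 0+4 = 4 → {'q': 0, 'i': 6, 'w': 2, 'z': 4}
m['i'] = 6+4 = 10 → {'q': 0, 'i': 10, 'w': 2, 'z': 4}
m['b'] = 8 → {'q': 0, 'i': 10, 'w': 2, 'z': 4, 'b': 8}
m['t'] = 8 → {'q': 0, 'i': 10, 'w': 2, 'z': 4, 'b': 8, 't': 8}
m['w'] = 7 → {'q': 0, 'i': 10, 'w': 7, 'z': 4, 'b': 8, 't': 8}
m['v'] = m['i']+5 = 15 → {'q': 0, 'i': 10, 'w': 7, 'z': 4, 'b': 8, 't': 8, 'v': 15}
m['q']+m['v'] = 0+15 = 15

15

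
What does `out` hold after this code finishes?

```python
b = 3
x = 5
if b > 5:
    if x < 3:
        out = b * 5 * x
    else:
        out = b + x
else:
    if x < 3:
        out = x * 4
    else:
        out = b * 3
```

b=3, x=5
b > 5 is False; x < 3 is False
→ out = b * 3 = 9

9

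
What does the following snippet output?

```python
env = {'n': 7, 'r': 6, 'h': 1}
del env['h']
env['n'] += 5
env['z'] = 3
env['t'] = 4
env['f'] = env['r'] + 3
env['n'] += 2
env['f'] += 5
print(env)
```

del 'h' → {'n': 7, 'r': 6}
env['n'] = 7+5 = 12 → {'n': 12, 'r': 6}
env['z'] = 3 → {'n': 12, 'r': 6, 'z': 3}
env['t'] = 4 → {'n': 12, 'r': 6, 'z': 3, 't': 4}
env['f'] = env['r']+3 = 9 → {'n': 12, 'r': 6, 'z': 3, 't': 4, 'f': 9}
env['n'] = 12+2 = 14 → {'n': 14, 'r': 6, 'z': 3, 't': 4, 'f': 9}
env['f'] = 9+5 = 14 → {'n': 14, 'r': 6, 'z': 3, 't': 4, 'f': 14}

{'n': 14, 'r': 6, 'z': 3, 't': 4, 'f': 14}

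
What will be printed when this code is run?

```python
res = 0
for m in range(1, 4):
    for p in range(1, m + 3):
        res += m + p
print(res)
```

m=1,p=1: res = 0+2 = 2
m=1,p=2: res = 2+3 = 5
m=1,p=3: res = 5+4 = 9
m=2,p=1: res = 9+3 = 12
m=2,p=2: res = 12+4 = 16
m=2,p=3: res = 16+5 = 21
m=2,p=4: res = 21+6 = 27
m=3,p=1: res = 27+4 = 31
m=3,p=2: res = 31+5 = 36
m=3,p=3: res = 36+6 = 42
m=3,p=4: res = 42+7 = 49
m=3,p=5: res = 49+8 = 57

57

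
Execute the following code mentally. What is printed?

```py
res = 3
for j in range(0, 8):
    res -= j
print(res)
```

-25

j=0: res = 3-0 = 3
j=1: res = 3-1 = 2
j=2: res = 2-2 = 0
j=3: res = 0-3 = -3
j=4: res = (-3)-4 = -7
j=5: res = (-7)-5 = -12
j=6: res = (-12)-6 = -18
j=7: res = (-18)-7 = -25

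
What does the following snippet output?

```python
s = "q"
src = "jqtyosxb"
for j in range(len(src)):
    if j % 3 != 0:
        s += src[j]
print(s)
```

qqtosb

j=0: skip
j=1: add 'q' → 'qq'
j=2: add 't' → 'qqt'
j=3: skip
j=4: add 'o' → 'qqto'
j=5: add 's' → 'qqtos'
j=6: skip
j=7: add 'b' → 'qqtosb'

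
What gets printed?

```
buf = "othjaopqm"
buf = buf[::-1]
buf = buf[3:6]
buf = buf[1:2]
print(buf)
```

reverse → 'mqpoajhto'
slice [3:6] → 'oaj'
slice [1:2] → 'a'

a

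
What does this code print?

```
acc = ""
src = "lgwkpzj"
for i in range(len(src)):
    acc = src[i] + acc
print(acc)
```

jzpkwgl

i=0: prepend 'l' → 'l'
i=1: prepend 'g' → 'gl'
i=2: prepend 'w' → 'wgl'
i=3: prepend 'k' → 'kwgl'
i=4: prepend 'p' → 'pkwgl'
i=5: prepend 'z' → 'zpkwgl'
i=6: prepend 'j' → 'jzpkwgl'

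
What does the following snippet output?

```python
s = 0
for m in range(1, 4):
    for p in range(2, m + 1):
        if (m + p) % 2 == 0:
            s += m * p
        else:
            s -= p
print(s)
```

m=2,p=2: even sum, s = 0+4 = 4
m=3,p=2: odd sum, s = 4-2 = 2
m=3,p=3: even sum, s = 2+9 = 11

11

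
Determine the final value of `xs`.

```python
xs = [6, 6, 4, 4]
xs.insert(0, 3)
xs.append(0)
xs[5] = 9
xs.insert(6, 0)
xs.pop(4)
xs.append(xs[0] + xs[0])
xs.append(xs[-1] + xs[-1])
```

[3, 6, 6, 4, 9, 0, 6, 12]

insert 3 at 0 → [3, 6, 6, 4, 4]
append 0 → [3, 6, 6, 4, 4, 0]
xs[5] = 9 → [3, 6, 6, 4, 4, 9]
insert 0 at 6 → [3, 6, 6, 4, 4, 9, 0]
pop(4) removes 4 → [3, 6, 6, 4, 9, 0]
append xs[0]+xs[0] = 3+3 = 6 → [3, 6, 6, 4, 9, 0, 6]
append xs[-1]+xs[-1] = 6+6 = 12 → [3, 6, 6, 4, 9, 0, 6, 12]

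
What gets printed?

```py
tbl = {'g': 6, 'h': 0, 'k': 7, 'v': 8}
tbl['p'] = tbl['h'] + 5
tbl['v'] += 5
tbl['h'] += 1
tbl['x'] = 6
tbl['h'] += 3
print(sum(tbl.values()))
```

41

tbl['p'] = tbl['h']+5 = 5 → {'g': 6, 'h': 0, 'k': 7, 'v': 8, 'p': 5}
tbl['v'] = 8+5 = 13 → {'g': 6, 'h': 0, 'k': 7, 'v': 13, 'p': 5}
tbl['h'] = 0+1 = 1 → {'g': 6, 'h': 1, 'k': 7, 'v': 13, 'p': 5}
tbl['x'] = 6 → {'g': 6, 'h': 1, 'k': 7, 'v': 13, 'p': 5, 'x': 6}
tbl['h'] = 1+3 = 4 → {'g': 6, 'h': 4, 'k': 7, 'v': 13, 'p': 5, 'x': 6}
sum of values = 41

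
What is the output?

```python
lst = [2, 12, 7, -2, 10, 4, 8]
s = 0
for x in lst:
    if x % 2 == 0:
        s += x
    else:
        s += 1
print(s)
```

35

x=2: even, s = 0+2 = 2
x=12: even, s = 2+12 = 14
x=7: not even, s = 14+1 = 15
x=-2: even, s = 15+(-2) = 13
x=10: even, s = 13+10 = 23
x=4: even, s = 23+4 = 27
x=8: even, s = 27+8 = 35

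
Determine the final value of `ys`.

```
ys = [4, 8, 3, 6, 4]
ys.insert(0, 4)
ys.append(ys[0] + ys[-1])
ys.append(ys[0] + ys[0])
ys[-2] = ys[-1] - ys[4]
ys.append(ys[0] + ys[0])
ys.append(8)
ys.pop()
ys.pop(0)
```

insert 4 at 0 → [4, 4, 8, 3, 6, 4]
append ys[0]+ys[-1] = 4+4 = 8 → [4, 4, 8, 3, 6, 4, 8]
append ys[0]+ys[0] = 4+4 = 8 → [4, 4, 8, 3, 6, 4, 8, 8]
ys[-2] = ys[-1]-ys[4] = 8-6 = 2 → [4, 4, 8, 3, 6, 4, 2, 8]
append ys[0]+ys[0] = 4+4 = 8 → [4, 4, 8, 3, 6, 4, 2, 8, 8]
append 8 → [4, 4, 8, 3, 6, 4, 2, 8, 8, 8]
pop() removes 8 → [4, 4, 8, 3, 6, 4, 2, 8, 8]
pop(0) removes 4 → [4, 8, 3, 6, 4, 2, 8, 8]

[4, 8, 3, 6, 4, 2, 8, 8]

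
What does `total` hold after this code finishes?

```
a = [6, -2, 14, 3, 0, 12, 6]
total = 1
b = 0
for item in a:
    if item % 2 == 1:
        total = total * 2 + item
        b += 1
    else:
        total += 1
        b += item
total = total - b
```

-23

item=6: not odd, total = 1+1 = 2; b=6
item=-2: not odd, total = 2+1 = 3; b=4
item=14: not odd, total = 3+1 = 4; b=18
item=3: odd, total = 4*2+3 = 11; b=19
item=0: not odd, total = 11+1 = 12; b=19
item=12: not odd, total = 12+1 = 13; b=31
item=6: not odd, total = 13+1 = 14; b=37
total-b = 14-37 = -23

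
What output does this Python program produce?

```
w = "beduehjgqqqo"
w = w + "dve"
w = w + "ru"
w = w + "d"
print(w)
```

+ 'dve' → 'beduehjgqqqodve'
+ 'ru' → 'beduehjgqqqodveru'
+ 'd' → 'beduehjgqqqodverud'

beduehjgqqqodverud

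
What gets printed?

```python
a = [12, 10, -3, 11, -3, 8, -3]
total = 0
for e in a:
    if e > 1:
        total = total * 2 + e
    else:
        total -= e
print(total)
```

187

e=12: >1, total = 0*2+12 = 12
e=10: >1, total = 12*2+10 = 34
e=-3: not >1, total = 34-(-3) = 37
e=11: >1, total = 37*2+11 = 85
e=-3: not >1, total = 85-(-3) = 88
e=8: >1, total = 88*2+8 = 184
e=-3: not >1, total = 184-(-3) = 187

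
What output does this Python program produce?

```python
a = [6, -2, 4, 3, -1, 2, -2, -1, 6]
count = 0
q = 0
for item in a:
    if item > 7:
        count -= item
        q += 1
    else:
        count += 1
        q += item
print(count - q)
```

-6

item=6: not >7, count = 0+1 = 1; q=6
item=-2: not >7, count = 1+1 = 2; q=4
item=4: not >7, count = 2+1 = 3; q=8
item=3: not >7, count = 3+1 = 4; q=11
item=-1: not >7, count = 4+1 = 5; q=10
item=2: not >7, count = 5+1 = 6; q=12
item=-2: not >7, count = 6+1 = 7; q=10
item=-1: not >7, count = 7+1 = 8; q=9
item=6: not >7, count = 8+1 = 9; q=15
count-q = 9-15 = -6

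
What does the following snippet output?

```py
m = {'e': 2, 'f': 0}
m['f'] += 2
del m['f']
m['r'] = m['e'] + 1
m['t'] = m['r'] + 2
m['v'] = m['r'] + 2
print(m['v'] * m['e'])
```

10

m['f'] = 0+2 = 2 → {'e': 2, 'f': 2}
del 'f' → {'e': 2}
m['r'] = m['e']+1 = 3 → {'e': 2, 'r': 3}
m['t'] = m['r']+2 = 5 → {'e': 2, 'r': 3, 't': 5}
m['v'] = m['r']+2 = 5 → {'e': 2, 'r': 3, 't': 5, 'v': 5}
m['v']*m['e'] = 5*2 = 10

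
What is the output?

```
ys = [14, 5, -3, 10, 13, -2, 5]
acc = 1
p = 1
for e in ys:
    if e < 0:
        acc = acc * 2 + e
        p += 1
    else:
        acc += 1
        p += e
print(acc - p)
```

-41

e=14: not <0, acc = 1+1 = 2; p=15
e=5: not <0, acc = 2+1 = 3; p=20
e=-3: <0, acc = 3*2+(-3) = 3; p=21
e=10: not <0, acc = 3+1 = 4; p=31
e=13: not <0, acc = 4+1 = 5; p=44
e=-2: <0, acc = 5*2+(-2) = 8; p=45
e=5: not <0, acc = 8+1 = 9; p=50
acc-p = 9-50 = -41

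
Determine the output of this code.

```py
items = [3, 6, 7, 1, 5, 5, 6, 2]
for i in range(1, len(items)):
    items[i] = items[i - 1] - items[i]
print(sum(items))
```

-114

i=1: items[1] = 3-6 = -3 → [3, -3, 7, 1, 5, 5, 6, 2]
i=2: items[2] = (-3)-7 = -10 → [3, -3, -10, 1, 5, 5, 6, 2]
i=3: items[3] = (-10)-1 = -11 → [3, -3, -10, -11, 5, 5, 6, 2]
i=4: items[4] = (-11)-5 = -16 → [3, -3, -10, -11, -16, 5, 6, 2]
i=5: items[5] = (-16)-5 = -21 → [3, -3, -10, -11, -16, -21, 6, 2]
i=6: items[6] = (-21)-6 = -27 → [3, -3, -10, -11, -16, -21, -27, 2]
i=7: items[7] = (-27)-2 = -29 → [3, -3, -10, -11, -16, -21, -27, -29]
sum = -114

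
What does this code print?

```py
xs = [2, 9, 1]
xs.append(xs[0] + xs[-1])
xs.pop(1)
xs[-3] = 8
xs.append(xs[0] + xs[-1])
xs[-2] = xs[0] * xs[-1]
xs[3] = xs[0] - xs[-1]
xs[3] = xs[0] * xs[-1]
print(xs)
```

append xs[0]+xs[-1] = 2+1 = 3 → [2, 9, 1, 3]
pop(1) removes 9 → [2, 1, 3]
xs[-3] = 8 → [8, 1, 3]
append xs[0]+xs[-1] = 8+3 = 11 → [8, 1, 3, 11]
xs[-2] = xs[0]*xs[-1] = 8*11 = 88 → [8, 1, 88, 11]
xs[3] = xs[0]-xs[-1] = 8-11 = -3 → [8, 1, 88, -3]
xs[3] = xs[0]*xs[-1] = 8*(-3) = -24 → [8, 1, 88, -24]

[8, 1, 88, -24]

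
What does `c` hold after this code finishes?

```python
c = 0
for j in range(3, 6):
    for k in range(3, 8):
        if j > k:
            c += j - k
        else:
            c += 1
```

16

j=3,k=3: not 3>3, c = 0+1 = 1
j=3,k=4: not 3>4, c = 1+1 = 2
j=3,k=5: not 3>5, c = 2+1 = 3
j=3,k=6: not 3>6, c = 3+1 = 4
j=3,k=7: not 3>7, c = 4+1 = 5
j=4,k=3: 4>3, c = 5+1 = 6
j=4,k=4: not 4>4, c = 6+1 = 7
j=4,k=5: not 4>5, c = 7+1 = 8
j=4,k=6: not 4>6, c = 8+1 = 9
j=4,k=7: not 4>7, c = 9+1 = 10
j=5,k=3: 5>3, c = 10+2 = 12
j=5,k=4: 5>4, c = 12+1 = 13
j=5,k=5: not 5>5, c = 13+1 = 14
j=5,k=6: not 5>6, c = 14+1 = 15
j=5,k=7: not 5>7, c = 15+1 = 16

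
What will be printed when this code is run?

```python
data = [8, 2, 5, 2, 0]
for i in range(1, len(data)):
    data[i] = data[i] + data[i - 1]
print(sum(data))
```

67

i=1: data[1] = 2+8 = 10 → [8, 10, 5, 2, 0]
i=2: data[2] = 5+10 = 15 → [8, 10, 15, 2, 0]
i=3: data[3] = 2+15 = 17 → [8, 10, 15, 17, 0]
i=4: data[4] = 0+17 = 17 → [8, 10, 15, 17, 17]
sum = 67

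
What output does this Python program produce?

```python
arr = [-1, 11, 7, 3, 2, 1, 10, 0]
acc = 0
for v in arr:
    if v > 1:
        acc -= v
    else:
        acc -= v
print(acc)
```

v=-1: not >1, acc = 0-(-1) = 1
v=11: >1, acc = 1-11 = -10
v=7: >1, acc = (-10)-7 = -17
v=3: >1, acc = (-17)-3 = -20
v=2: >1, acc = (-20)-2 = -22
v=1: not >1, acc = (-22)-1 = -23
v=10: >1, acc = (-23)-10 = -33
v=0: not >1, acc = (-33)-0 = -33

-33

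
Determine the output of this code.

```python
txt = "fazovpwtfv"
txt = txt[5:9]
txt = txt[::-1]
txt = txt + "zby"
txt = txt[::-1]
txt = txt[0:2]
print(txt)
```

slice [5:9] → 'pwtf'
reverse → 'ftwp'
+ 'zby' → 'ftwpzby'
reverse → 'ybzpwtf'
slice [0:2] → 'yb'

yb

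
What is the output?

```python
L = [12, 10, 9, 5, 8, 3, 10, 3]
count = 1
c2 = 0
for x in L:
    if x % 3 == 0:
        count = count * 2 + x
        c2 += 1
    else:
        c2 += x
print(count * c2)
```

5809

x=12: %3==0, count = 1*2+12 = 14; c2=1
x=10: not %3==0; c2=11
x=9: %3==0, count = 14*2+9 = 37; c2=12
x=5: not %3==0; c2=17
x=8: not %3==0; c2=25
x=3: %3==0, count = 37*2+3 = 77; c2=26
x=10: not %3==0; c2=36
x=3: %3==0, count = 77*2+3 = 157; c2=37
count*c2 = 157*37 = 5809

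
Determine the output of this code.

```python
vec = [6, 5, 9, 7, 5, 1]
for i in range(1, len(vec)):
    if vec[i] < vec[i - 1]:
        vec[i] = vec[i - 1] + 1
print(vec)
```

i=1: 5<6, vec[1] = 6+1 = 7 → [6, 7, 9, 7, 5, 1]
i=2: 9>=7, unchanged → [6, 7, 9, 7, 5, 1]
i=3: 7<9, vec[3] = 9+1 = 10 → [6, 7, 9, 10, 5, 1]
i=4: 5<10, vec[4] = 10+1 = 11 → [6, 7, 9, 10, 11, 1]
i=5: 1<11, vec[5] = 11+1 = 12 → [6, 7, 9, 10, 11, 12]

[6, 7, 9, 10, 11, 12]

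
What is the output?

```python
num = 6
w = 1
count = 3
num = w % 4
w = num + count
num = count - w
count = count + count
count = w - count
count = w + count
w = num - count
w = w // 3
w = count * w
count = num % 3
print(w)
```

num = 1%4 = 1
w = 1+3 = 4
num = 3-4 = -1
count = 3+3 = 6
count = 4-6 = -2
count = 4+(-2) = 2
w = (-1)-2 = -3
w = (-3)//3 = -1
w = 2*(-1) = -2
count = (-1)%3 = 2

-2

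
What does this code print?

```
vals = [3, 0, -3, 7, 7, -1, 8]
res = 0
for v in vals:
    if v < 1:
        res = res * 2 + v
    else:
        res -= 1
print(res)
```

v=3: not <1, res = 0-1 = -1
v=0: <1, res = (-1)*2+0 = -2
v=-3: <1, res = (-2)*2+(-3) = -7
v=7: not <1, res = (-7)-1 = -8
v=7: not <1, res = (-8)-1 = -9
v=-1: <1, res = (-9)*2+(-1) = -19
v=8: not <1, res = (-19)-1 = -20

-20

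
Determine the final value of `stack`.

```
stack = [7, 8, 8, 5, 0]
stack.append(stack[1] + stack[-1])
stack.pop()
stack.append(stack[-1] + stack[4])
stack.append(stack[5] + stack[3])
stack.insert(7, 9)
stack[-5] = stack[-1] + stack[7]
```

append stack[1]+stack[-1] = 8+0 = 8 → [7, 8, 8, 5, 0, 8]
pop() removes 8 → [7, 8, 8, 5, 0]
append stack[-1]+stack[4] = 0+0 = 0 → [7, 8, 8, 5, 0, 0]
append stack[5]+stack[3] = 0+5 = 5 → [7, 8, 8, 5, 0, 0, 5]
insert 9 at 7 → [7, 8, 8, 5, 0, 0, 5, 9]
stack[-5] = stack[-1]+stack[7] = 9+9 = 18 → [7, 8, 8, 18, 0, 0, 5, 9]

[7, 8, 8, 18, 0, 0, 5, 9]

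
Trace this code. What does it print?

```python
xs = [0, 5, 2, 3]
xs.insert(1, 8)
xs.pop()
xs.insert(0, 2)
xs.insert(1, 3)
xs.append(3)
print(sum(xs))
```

23

insert 8 at 1 → [0, 8, 5, 2, 3]
pop() removes 3 → [0, 8, 5, 2]
insert 2 at 0 → [2, 0, 8, 5, 2]
insert 3 at 1 → [2, 3, 0, 8, 5, 2]
append 3 → [2, 3, 0, 8, 5, 2, 3]
sum = 23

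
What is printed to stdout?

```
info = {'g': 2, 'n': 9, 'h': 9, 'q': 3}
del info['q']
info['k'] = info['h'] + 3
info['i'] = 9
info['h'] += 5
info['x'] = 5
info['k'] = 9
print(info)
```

del 'q' → {'g': 2, 'n': 9, 'h': 9}
info['k'] = info['h']+3 = 12 → {'g': 2, 'n': 9, 'h': 9, 'k': 12}
info['i'] = 9 → {'g': 2, 'n': 9, 'h': 9, 'k': 12, 'i': 9}
info['h'] = 9+5 = 14 → {'g': 2, 'n': 9, 'h': 14, 'k': 12, 'i': 9}
info['x'] = 5 → {'g': 2, 'n': 9, 'h': 14, 'k': 12, 'i': 9, 'x': 5}
info['k'] = 9 → {'g': 2, 'n': 9, 'h': 14, 'k': 9, 'i': 9, 'x': 5}

{'g': 2, 'n': 9, 'h': 14, 'k': 9, 'i': 9, 'x': 5}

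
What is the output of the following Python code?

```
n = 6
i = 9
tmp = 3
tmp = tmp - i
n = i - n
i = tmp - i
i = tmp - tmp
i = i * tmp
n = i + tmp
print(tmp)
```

-6

tmp = 3-9 = -6
n = 9-6 = 3
i = (-6)-9 = -15
i = (-6)-(-6) = 0
i = 0*(-6) = 0
n = 0+(-6) = -6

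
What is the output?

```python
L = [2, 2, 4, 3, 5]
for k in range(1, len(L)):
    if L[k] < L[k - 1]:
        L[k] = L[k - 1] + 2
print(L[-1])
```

8

k=1: 2>=2, unchanged → [2, 2, 4, 3, 5]
k=2: 4>=2, unchanged → [2, 2, 4, 3, 5]
k=3: 3<4, L[3] = 4+2 = 6 → [2, 2, 4, 6, 5]
k=4: 5<6, L[4] = 6+2 = 8 → [2, 2, 4, 6, 8]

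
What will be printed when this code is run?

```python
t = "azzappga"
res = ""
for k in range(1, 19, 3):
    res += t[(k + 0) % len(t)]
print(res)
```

zpazpa

k=1: add t[1]='z' → 'z'
k=4: add t[4]='p' → 'zp'
k=7: add t[7]='a' → 'zpa'
k=10: add t[2]='z' → 'zpaz'
k=13: add t[5]='p' → 'zpazp'
k=16: add t[0]='a' → 'zpazpa'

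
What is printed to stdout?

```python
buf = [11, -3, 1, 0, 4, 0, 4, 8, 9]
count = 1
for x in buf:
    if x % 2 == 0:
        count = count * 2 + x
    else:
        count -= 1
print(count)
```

x=11: not even, count = 1-1 = 0
x=-3: not even, count = 0-1 = -1
x=1: not even, count = (-1)-1 = -2
x=0: even, count = (-2)*2+0 = -4
x=4: even, count = (-4)*2+4 = -4
x=0: even, count = (-4)*2+0 = -8
x=4: even, count = (-8)*2+4 = -12
x=8: even, count = (-12)*2+8 = -16
x=9: not even, count = (-16)-1 = -17

-17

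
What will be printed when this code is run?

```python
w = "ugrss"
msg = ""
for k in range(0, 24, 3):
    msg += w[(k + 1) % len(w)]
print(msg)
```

gsrusgsr

k=0: add w[1]='g' → 'g'
k=3: add w[4]='s' → 'gs'
k=6: add w[2]='r' → 'gsr'
k=9: add w[0]='u' → 'gsru'
k=12: add w[3]='s' → 'gsrus'
k=15: add w[1]='g' → 'gsrusg'
k=18: add w[4]='s' → 'gsrusgs'
k=21: add w[2]='r' → 'gsrusgsr'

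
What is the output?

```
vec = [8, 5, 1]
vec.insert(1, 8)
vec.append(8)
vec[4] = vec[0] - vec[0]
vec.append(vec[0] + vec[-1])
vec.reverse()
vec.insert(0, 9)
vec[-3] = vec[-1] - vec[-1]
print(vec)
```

[9, 8, 0, 1, 0, 8, 8]

insert 8 at 1 → [8, 8, 5, 1]
append 8 → [8, 8, 5, 1, 8]
vec[4] = vec[0]-vec[0] = 8-8 = 0 → [8, 8, 5, 1, 0]
append vec[0]+vec[-1] = 8+0 = 8 → [8, 8, 5, 1, 0, 8]
reverse → [8, 0, 1, 5, 8, 8]
insert 9 at 0 → [9, 8, 0, 1, 5, 8, 8]
vec[-3] = vec[-1]-vec[-1] = 8-8 = 0 → [9, 8, 0, 1, 0, 8, 8]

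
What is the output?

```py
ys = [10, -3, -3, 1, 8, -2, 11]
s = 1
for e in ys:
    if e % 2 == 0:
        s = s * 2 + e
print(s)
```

e=10: even, s = 1*2+10 = 12
e=-3: not even
e=-3: not even
e=1: not even
e=8: even, s = 12*2+8 = 32
e=-2: even, s = 32*2+(-2) = 62
e=11: not even

62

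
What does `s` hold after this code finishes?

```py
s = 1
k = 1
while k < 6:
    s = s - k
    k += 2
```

k=1: s = 1-1 = 0
k=3: s = 0-3 = -3
k=5: s = (-3)-5 = -8

-8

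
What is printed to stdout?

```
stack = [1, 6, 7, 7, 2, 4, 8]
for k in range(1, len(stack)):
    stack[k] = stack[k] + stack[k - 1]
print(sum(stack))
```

k=1: stack[1] = 6+1 = 7 → [1, 7, 7, 7, 2, 4, 8]
k=2: stack[2] = 7+7 = 14 → [1, 7, 14, 7, 2, 4, 8]
k=3: stack[3] = 7+14 = 21 → [1, 7, 14, 21, 2, 4, 8]
k=4: stack[4] = 2+21 = 23 → [1, 7, 14, 21, 23, 4, 8]
k=5: stack[5] = 4+23 = 27 → [1, 7, 14, 21, 23, 27, 8]
k=6: stack[6] = 8+27 = 35 → [1, 7, 14, 21, 23, 27, 35]
sum = 128

128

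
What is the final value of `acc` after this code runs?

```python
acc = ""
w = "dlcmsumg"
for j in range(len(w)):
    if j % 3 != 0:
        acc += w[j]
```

j=0: skip
j=1: add 'l' → 'l'
j=2: add 'c' → 'lc'
j=3: skip
j=4: add 's' → 'lcs'
j=5: add 'u' → 'lcsu'
j=6: skip
j=7: add 'g' → 'lcsug'

'lcsug'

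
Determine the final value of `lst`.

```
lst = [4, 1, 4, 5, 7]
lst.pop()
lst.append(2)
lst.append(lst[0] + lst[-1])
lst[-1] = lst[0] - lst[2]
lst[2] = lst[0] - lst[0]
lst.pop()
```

[4, 1, 0, 5, 2]

pop() removes 7 → [4, 1, 4, 5]
append 2 → [4, 1, 4, 5, 2]
append lst[0]+lst[-1] = 4+2 = 6 → [4, 1, 4, 5, 2, 6]
lst[-1] = lst[0]-lst[2] = 4-4 = 0 → [4, 1, 4, 5, 2, 0]
lst[2] = lst[0]-lst[0] = 4-4 = 0 → [4, 1, 0, 5, 2, 0]
pop() removes 0 → [4, 1, 0, 5, 2]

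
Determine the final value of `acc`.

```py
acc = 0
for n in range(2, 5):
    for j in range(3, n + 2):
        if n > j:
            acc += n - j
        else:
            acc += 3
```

n=2,j=3: not 2>3, acc = 0+3 = 3
n=3,j=3: not 3>3, acc = 3+3 = 6
n=3,j=4: not 3>4, acc = 6+3 = 9
n=4,j=3: 4>3, acc = 9+1 = 10
n=4,j=4: not 4>4, acc = 10+3 = 13
n=4,j=5: not 4>5, acc = 13+3 = 16

16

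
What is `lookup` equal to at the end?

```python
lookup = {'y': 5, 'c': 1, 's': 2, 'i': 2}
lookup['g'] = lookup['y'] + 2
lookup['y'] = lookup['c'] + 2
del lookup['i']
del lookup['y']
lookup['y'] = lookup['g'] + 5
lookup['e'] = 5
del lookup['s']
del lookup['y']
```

{'c': 1, 'g': 7, 'e': 5}

lookup['g'] = lookup['y']+2 = 7 → {'y': 5, 'c': 1, 's': 2, 'i': 2, 'g': 7}
lookup['y'] = lookup['c']+2 = 3 → {'y': 3, 'c': 1, 's': 2, 'i': 2, 'g': 7}
del 'i' → {'y': 3, 'c': 1, 's': 2, 'g': 7}
del 'y' → {'c': 1, 's': 2, 'g': 7}
lookup['y'] = lookup['g']+5 = 12 → {'c': 1, 's': 2, 'g': 7, 'y': 12}
lookup['e'] = 5 → {'c': 1, 's': 2, 'g': 7, 'y': 12, 'e': 5}
del 's' → {'c': 1, 'g': 7, 'y': 12, 'e': 5}
del 'y' → {'c': 1, 'g': 7, 'e': 5}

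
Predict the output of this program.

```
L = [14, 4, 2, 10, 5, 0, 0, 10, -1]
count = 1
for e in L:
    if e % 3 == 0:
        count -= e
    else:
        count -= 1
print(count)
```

e=14: not %3==0, count = 1-1 = 0
e=4: not %3==0, count = 0-1 = -1
e=2: not %3==0, count = (-1)-1 = -2
e=10: not %3==0, count = (-2)-1 = -3
e=5: not %3==0, count = (-3)-1 = -4
e=0: %3==0, count = (-4)-0 = -4
e=0: %3==0, count = (-4)-0 = -4
e=10: not %3==0, count = (-4)-1 = -5
e=-1: not %3==0, count = (-5)-1 = -6

-6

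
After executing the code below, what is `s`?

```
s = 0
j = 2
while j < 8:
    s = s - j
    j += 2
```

j=2: s = 0-2 = -2
j=4: s = (-2)-4 = -6
j=6: s = (-6)-6 = -12

-12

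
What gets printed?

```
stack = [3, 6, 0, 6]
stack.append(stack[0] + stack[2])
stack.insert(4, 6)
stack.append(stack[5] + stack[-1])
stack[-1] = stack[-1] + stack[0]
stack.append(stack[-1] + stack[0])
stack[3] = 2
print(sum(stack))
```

41

append stack[0]+stack[2] = 3+0 = 3 → [3, 6, 0, 6, 3]
insert 6 at 4 → [3, 6, 0, 6, 6, 3]
append stack[5]+stack[-1] = 3+3 = 6 → [3, 6, 0, 6, 6, 3, 6]
stack[-1] = stack[-1]+stack[0] = 6+3 = 9 → [3, 6, 0, 6, 6, 3, 9]
append stack[-1]+stack[0] = 9+3 = 12 → [3, 6, 0, 6, 6, 3, 9, 12]
stack[3] = 2 → [3, 6, 0, 2, 6, 3, 9, 12]
sum = 41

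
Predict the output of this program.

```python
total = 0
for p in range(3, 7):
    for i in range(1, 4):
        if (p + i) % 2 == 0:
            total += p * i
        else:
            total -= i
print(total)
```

40

p=3,i=1: even sum, total = 0+3 = 3
p=3,i=2: odd sum, total = 3-2 = 1
p=3,i=3: even sum, total = 1+9 = 10
p=4,i=1: odd sum, total = 10-1 = 9
p=4,i=2: even sum, total = 9+8 = 17
p=4,i=3: odd sum, total = 17-3 = 14
p=5,i=1: even sum, total = 14+5 = 19
p=5,i=2: odd sum, total = 19-2 = 17
p=5,i=3: even sum, total = 17+15 = 32
p=6,i=1: odd sum, total = 32-1 = 31
p=6,i=2: even sum, total = 31+12 = 43
p=6,i=3: odd sum, total = 43-3 = 40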